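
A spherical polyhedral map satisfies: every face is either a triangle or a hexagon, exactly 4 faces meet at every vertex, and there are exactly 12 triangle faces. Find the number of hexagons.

2

Let x be the number of hexagons; then F = 12 + x.
Edge–face incidences: 2E = 3·12 + 6·x = 36 + 6x.
Every vertex has degree 4, so 4V = 2E.
Euler: V − E + F = 2 ⇒ (2E)/4 − E + (12 + x) = 2.
Multiply by 8: 2·(2E) − 4·(2E) + 8·(12 + x) = 16, i.e. 96 + 8x − 2·(36 + 6x) = 16.
Collecting terms: −4x + 24 = 16, so −4x = −8, so x = 2.
Then 2E = 36 + 6·2 = 48, so E = 24, V = 2E/4 = 12, F = 12 + 2 = 14.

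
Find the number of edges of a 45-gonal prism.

A prism on an n-gon has two n-gon bases and n rectangular sides: V = 2·45 = 90, E = 3·45 = 135, F = 45 + 2 = 47.

135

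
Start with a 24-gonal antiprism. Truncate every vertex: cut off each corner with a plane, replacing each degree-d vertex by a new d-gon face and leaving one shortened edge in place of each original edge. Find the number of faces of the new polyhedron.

98

The base solid has V = 48, E = 96, F = 50.
Truncation replaces each original edge-end by a new vertex, so V′ = 2E = 192.
Each original edge survives, and each old vertex of degree d contributes d new edges; summing degrees gives Σd = 2E, so E′ = E + 2E = 3E = 288.
Each original face survives and each original vertex becomes one new face: F′ = F + V = 98.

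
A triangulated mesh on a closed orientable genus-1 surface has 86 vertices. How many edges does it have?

258

χ = 2 − 2·1 = 0, and every face is a triangle so 3F = 2E.
V − E + F = 0 with E = 3F/2 gives 86 − (3/2 − 1)·F = 0, so F = 172 and E = 258.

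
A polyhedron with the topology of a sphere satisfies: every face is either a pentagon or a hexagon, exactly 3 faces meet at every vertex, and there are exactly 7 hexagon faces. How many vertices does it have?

Let x be the number of pentagons; then F = 7 + x.
Edge–face incidences: 2E = 6·7 + 5·x = 42 + 5x.
Every vertex has degree 3, so 3V = 2E.
Euler: V − E + F = 2 ⇒ (2E)/3 − E + (7 + x) = 2.
Multiply by 6: 2·(2E) − 3·(2E) + 6·(7 + x) = 12, i.e. 42 + 6x − (42 + 5x) = 12.
Collecting terms: x = 12.
Then 2E = 42 + 5·12 = 102, so E = 51, V = 2E/3 = 34, F = 7 + 12 = 19.

34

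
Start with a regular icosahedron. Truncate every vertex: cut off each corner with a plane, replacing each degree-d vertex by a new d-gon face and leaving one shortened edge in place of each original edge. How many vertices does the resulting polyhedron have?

60

The base solid has V = 12, E = 30, F = 20.
Truncation replaces each original edge-end by a new vertex, so V′ = 2E = 60.
Each original edge survives, and each old vertex of degree d contributes d new edges; summing degrees gives Σd = 2E, so E′ = E + 2E = 3E = 90.
Each original face survives and each original vertex becomes one new face: F′ = F + V = 32.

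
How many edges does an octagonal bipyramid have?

24

A bipyramid over an n-gon has 2n triangular faces and n + 2 vertices: V = 8 + 2 = 10, E = 3·8 = 24, F = 2·8 = 16.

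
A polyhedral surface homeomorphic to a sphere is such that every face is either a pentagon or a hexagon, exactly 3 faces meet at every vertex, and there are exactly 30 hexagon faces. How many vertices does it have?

80

Let x be the number of pentagons; then F = 30 + x.
Edge–face incidences: 2E = 6·30 + 5·x = 180 + 5x.
Every vertex has degree 3, so 3V = 2E.
Euler: V − E + F = 2 ⇒ (2E)/3 − E + (30 + x) = 2.
Multiply by 6: 2·(2E) − 3·(2E) + 6·(30 + x) = 12, i.e. 180 + 6x − (180 + 5x) = 12.
Collecting terms: x = 12.
Then 2E = 180 + 5·12 = 240, so E = 120, V = 2E/3 = 80, F = 30 + 12 = 42.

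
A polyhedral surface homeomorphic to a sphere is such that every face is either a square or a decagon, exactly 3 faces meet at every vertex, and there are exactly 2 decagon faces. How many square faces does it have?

Let x be the number of squares; then F = 2 + x.
Edge–face incidences: 2E = 10·2 + 4·x = 20 + 4x.
Every vertex has degree 3, so 3V = 2E.
Euler: V − E + F = 2 ⇒ (2E)/3 − E + (2 + x) = 2.
Multiply by 6: 2·(2E) − 3·(2E) + 6·(2 + x) = 12, i.e. 12 + 6x − (20 + 4x) = 12.
Collecting terms: 2x − 8 = 12, so 2x = 20, so x = 10.
Then 2E = 20 + 4·10 = 60, so E = 30, V = 2E/3 = 20, F = 2 + 10 = 12.

10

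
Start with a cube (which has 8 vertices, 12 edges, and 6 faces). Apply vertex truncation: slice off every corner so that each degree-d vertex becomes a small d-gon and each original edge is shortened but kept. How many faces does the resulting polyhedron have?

Truncation replaces each original edge-end by a new vertex, so V′ = 2E = 24.
Each original edge survives, and each old vertex of degree d contributes d new edges; summing degrees gives Σd = 2E, so E′ = E + 2E = 3E = 36.
Each original face survives and each original vertex becomes one new face: F′ = F + V = 14.

14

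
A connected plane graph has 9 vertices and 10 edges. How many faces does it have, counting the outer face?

Euler's formula for a connected plane graph: V − E + F = 2, so F = 2 − 9 + 10 = 3.

3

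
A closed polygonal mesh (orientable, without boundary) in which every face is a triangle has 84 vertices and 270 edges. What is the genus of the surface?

4

Every face is a triangle and each edge borders two faces, so 3F = 2·270, giving F = 180.
χ = V − E + F = 84 − 270 + 180 = -6.
For a closed orientable surface χ = 2 − 2g, so g = (2 − (-6))/2 = 4.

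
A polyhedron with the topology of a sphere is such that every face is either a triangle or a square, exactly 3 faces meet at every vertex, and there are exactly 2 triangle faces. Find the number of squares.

Let x be the number of squares; then F = 2 + x.
Edge–face incidences: 2E = 3·2 + 4·x = 6 + 4x.
Every vertex has degree 3, so 3V = 2E.
Euler: V − E + F = 2 ⇒ (2E)/3 − E + (2 + x) = 2.
Multiply by 6: 2·(2E) − 3·(2E) + 6·(2 + x) = 12, i.e. 12 + 6x − (6 + 4x) = 12.
Collecting terms: 2x + 6 = 12, so 2x = 6, so x = 3.
Then 2E = 6 + 4·3 = 18, so E = 9, V = 2E/3 = 6, F = 2 + 3 = 5.

3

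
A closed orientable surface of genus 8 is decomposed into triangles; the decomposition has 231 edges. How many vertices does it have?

63

χ = 2 − 2·8 = -14, and every face is a triangle so 3F = 2E.
F = 2E/3 = 154. Then V = -14 + E − F = -14 + 231 − 154 = 63.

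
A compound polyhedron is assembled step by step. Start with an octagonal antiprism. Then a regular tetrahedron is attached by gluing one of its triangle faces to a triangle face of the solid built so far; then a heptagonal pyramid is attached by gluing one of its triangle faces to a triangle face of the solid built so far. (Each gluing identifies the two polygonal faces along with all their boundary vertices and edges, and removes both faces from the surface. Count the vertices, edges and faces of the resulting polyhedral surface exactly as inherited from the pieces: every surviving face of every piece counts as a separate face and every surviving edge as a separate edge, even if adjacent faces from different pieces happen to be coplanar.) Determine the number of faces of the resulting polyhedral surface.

An octagonal antiprism: V=16, E=32, F=18.
Attach a regular tetrahedron (V=4, E=6, F=4) along a 3-gon: merge 3 vertices and 3 edges, delete both glued faces → V=17, E=35, F=20.
Attach a heptagonal pyramid (V=8, E=14, F=8) along a 3-gon: merge 3 vertices and 3 edges, delete both glued faces → V=22, E=46, F=26.
Check: V − E + F = 22 − 46 + 26 = 2.

26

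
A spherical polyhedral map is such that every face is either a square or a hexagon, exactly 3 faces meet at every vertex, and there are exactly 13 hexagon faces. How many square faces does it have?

6

Let x be the number of squares; then F = 13 + x.
Edge–face incidences: 2E = 6·13 + 4·x = 78 + 4x.
Every vertex has degree 3, so 3V = 2E.
Euler: V − E + F = 2 ⇒ (2E)/3 − E + (13 + x) = 2.
Multiply by 6: 2·(2E) − 3·(2E) + 6·(13 + x) = 12, i.e. 78 + 6x − (78 + 4x) = 12.
Collecting terms: 2x = 12, so x = 6.
Then 2E = 78 + 4·6 = 102, so E = 51, V = 2E/3 = 34, F = 13 + 6 = 19.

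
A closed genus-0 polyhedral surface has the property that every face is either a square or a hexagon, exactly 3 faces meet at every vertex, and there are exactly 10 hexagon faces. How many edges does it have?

42

Let x be the number of squares; then F = 10 + x.
Edge–face incidences: 2E = 6·10 + 4·x = 60 + 4x.
Every vertex has degree 3, so 3V = 2E.
Euler: V − E + F = 2 ⇒ (2E)/3 − E + (10 + x) = 2.
Multiply by 6: 2·(2E) − 3·(2E) + 6·(10 + x) = 12, i.e. 60 + 6x − (60 + 4x) = 12.
Collecting terms: 2x = 12, so x = 6.
Then 2E = 60 + 4·6 = 84, so E = 42, V = 2E/3 = 28, F = 10 + 6 = 16.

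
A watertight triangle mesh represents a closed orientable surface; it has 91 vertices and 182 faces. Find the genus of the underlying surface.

Every face is a triangle, so 2E = 3·182 = 546, giving E = 273.
χ = V − E + F = 91 − 273 + 182 = 0.
For a closed orientable surface χ = 2 − 2g, so g = (2 − (0))/2 = 1.

1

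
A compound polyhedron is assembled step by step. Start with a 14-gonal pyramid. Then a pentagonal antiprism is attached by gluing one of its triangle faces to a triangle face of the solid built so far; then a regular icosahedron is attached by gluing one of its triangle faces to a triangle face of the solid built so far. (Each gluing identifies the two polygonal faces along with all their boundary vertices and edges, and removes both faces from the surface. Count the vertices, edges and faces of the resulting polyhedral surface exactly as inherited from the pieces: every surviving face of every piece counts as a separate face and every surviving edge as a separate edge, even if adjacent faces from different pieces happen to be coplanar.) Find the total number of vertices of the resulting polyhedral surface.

A 14-gonal pyramid: V=15, E=28, F=15.
Attach a pentagonal antiprism (V=10, E=20, F=12) along a 3-gon: merge 3 vertices and 3 edges, delete both glued faces → V=22, E=45, F=25.
Attach a regular icosahedron (V=12, E=30, F=20) along a 3-gon: merge 3 vertices and 3 edges, delete both glued faces → V=31, E=72, F=43.
Check: V − E + F = 31 − 72 + 43 = 2.

31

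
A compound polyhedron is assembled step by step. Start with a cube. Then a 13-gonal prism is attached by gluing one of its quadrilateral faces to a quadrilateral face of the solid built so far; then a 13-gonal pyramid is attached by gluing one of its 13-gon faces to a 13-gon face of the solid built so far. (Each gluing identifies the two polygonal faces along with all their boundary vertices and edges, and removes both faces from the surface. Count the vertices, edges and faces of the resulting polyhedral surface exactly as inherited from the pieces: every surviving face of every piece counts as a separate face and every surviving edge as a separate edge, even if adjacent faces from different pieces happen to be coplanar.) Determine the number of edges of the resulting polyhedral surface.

A cube: V=8, E=12, F=6.
Attach a 13-gonal prism (V=26, E=39, F=15) along a 4-gon: merge 4 vertices and 4 edges, delete both glued faces → V=30, E=47, F=19.
Attach a 13-gonal pyramid (V=14, E=26, F=14) along a 13-gon: merge 13 vertices and 13 edges, delete both glued faces → V=31, E=60, F=31.
Check: V − E + F = 31 − 60 + 31 = 2.

60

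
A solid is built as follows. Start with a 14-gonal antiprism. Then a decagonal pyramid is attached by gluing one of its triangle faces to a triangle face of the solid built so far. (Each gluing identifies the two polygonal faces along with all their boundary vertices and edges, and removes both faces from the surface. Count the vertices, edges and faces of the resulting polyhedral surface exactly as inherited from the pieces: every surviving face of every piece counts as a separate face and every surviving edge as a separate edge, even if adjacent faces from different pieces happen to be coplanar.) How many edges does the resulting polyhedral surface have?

A 14-gonal antiprism: V=28, E=56, F=30.
Attach a decagonal pyramid (V=11, E=20, F=11) along a 3-gon: merge 3 vertices and 3 edges, delete both glued faces → V=36, E=73, F=39.
Check: V − E + F = 36 − 73 + 39 = 2.

73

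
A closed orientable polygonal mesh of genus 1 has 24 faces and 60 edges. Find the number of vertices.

36

For a closed orientable surface of genus 1, χ = 2 − 2·1 = 0.
V = 0 + E − F = 0 + 60 − 24 = 36.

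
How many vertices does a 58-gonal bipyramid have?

A bipyramid over an n-gon has 2n triangular faces and n + 2 vertices: V = 58 + 2 = 60, E = 3·58 = 174, F = 2·58 = 116.
Check: V − E + F = 60 − 174 + 116 = 2.

60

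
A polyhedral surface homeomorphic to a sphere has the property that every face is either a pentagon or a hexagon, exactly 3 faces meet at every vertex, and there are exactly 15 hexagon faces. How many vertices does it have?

50

Let x be the number of pentagons; then F = 15 + x.
Edge–face incidences: 2E = 6·15 + 5·x = 90 + 5x.
Every vertex has degree 3, so 3V = 2E.
Euler: V − E + F = 2 ⇒ (2E)/3 − E + (15 + x) = 2.
Multiply by 6: 2·(2E) − 3·(2E) + 6·(15 + x) = 12, i.e. 90 + 6x − (90 + 5x) = 12.
Collecting terms: x = 12.
Then 2E = 90 + 5·12 = 150, so E = 75, V = 2E/3 = 50, F = 15 + 12 = 27.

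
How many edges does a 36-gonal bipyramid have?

A bipyramid over an n-gon has 2n triangular faces and n + 2 vertices: V = 36 + 2 = 38, E = 3·36 = 108, F = 2·36 = 72.

108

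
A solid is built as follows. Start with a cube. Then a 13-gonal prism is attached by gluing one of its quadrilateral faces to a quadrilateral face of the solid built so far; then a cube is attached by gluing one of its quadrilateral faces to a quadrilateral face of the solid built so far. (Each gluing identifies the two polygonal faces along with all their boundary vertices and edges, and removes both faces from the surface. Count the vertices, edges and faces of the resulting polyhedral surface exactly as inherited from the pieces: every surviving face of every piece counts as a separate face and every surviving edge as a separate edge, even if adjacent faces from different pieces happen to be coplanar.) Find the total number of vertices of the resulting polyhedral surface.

A cube: V=8, E=12, F=6.
Attach a 13-gonal prism (V=26, E=39, F=15) along a 4-gon: merge 4 vertices and 4 edges, delete both glued faces → V=30, E=47, F=19.
Attach a cube (V=8, E=12, F=6) along a 4-gon: merge 4 vertices and 4 edges, delete both glued faces → V=34, E=55, F=23.
Check: V − E + F = 34 − 55 + 23 = 2.

34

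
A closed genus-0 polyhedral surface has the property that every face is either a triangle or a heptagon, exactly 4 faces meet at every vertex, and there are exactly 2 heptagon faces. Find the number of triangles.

14

Let x be the number of triangles; then F = 2 + x.
Edge–face incidences: 2E = 7·2 + 3·x = 14 + 3x.
Every vertex has degree 4, so 4V = 2E.
Euler: V − E + F = 2 ⇒ (2E)/4 − E + (2 + x) = 2.
Multiply by 8: 2·(2E) − 4·(2E) + 8·(2 + x) = 16, i.e. 16 + 8x − 2·(14 + 3x) = 16.
Collecting terms: 2x − 12 = 16, so 2x = 28, so x = 14.
Then 2E = 14 + 3·14 = 56, so E = 28, V = 2E/4 = 14, F = 2 + 14 = 16.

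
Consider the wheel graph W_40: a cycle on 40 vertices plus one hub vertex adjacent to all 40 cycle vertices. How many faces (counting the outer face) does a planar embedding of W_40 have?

41

W_40 has V = 40 + 1 = 41 vertices and E = 2·40 = 80 edges.
By Euler's formula F = 2 − V + E = 2 − 41 + 80 = 41.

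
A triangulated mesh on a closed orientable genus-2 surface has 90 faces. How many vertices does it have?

43

χ = 2 − 2·2 = -2, and every face is a triangle so 3F = 2E.
E = 3·90/2 = 135. Then V = -2 + E − F = -2 + 135 − 90 = 43.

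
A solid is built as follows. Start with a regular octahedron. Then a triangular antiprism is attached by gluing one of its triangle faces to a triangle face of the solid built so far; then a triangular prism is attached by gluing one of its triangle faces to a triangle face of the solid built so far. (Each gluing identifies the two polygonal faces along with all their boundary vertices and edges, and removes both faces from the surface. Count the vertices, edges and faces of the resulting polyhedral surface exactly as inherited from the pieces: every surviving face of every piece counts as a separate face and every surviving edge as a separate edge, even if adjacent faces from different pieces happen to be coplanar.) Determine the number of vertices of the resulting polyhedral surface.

12

A regular octahedron: V=6, E=12, F=8.
Attach a triangular antiprism (V=6, E=12, F=8) along a 3-gon: merge 3 vertices and 3 edges, delete both glued faces → V=9, E=21, F=14.
Attach a triangular prism (V=6, E=9, F=5) along a 3-gon: merge 3 vertices and 3 edges, delete both glued faces → V=12, E=27, F=17.
Check: V − E + F = 12 − 27 + 17 = 2.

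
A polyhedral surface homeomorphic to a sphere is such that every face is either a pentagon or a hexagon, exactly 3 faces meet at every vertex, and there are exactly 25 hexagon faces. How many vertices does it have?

70

Let x be the number of pentagons; then F = 25 + x.
Edge–face incidences: 2E = 6·25 + 5·x = 150 + 5x.
Every vertex has degree 3, so 3V = 2E.
Euler: V − E + F = 2 ⇒ (2E)/3 − E + (25 + x) = 2.
Multiply by 6: 2·(2E) − 3·(2E) + 6·(25 + x) = 12, i.e. 150 + 6x − (150 + 5x) = 12.
Collecting terms: x = 12.
Then 2E = 150 + 5·12 = 210, so E = 105, V = 2E/3 = 70, F = 25 + 12 = 37.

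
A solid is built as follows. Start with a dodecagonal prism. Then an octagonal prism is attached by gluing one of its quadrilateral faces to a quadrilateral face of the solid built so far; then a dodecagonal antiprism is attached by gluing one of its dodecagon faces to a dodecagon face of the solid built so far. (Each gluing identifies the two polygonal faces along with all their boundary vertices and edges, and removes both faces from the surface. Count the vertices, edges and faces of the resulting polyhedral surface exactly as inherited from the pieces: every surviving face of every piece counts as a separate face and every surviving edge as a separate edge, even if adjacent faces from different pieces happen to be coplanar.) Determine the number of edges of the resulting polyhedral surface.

92

A dodecagonal prism: V=24, E=36, F=14.
Attach an octagonal prism (V=16, E=24, F=10) along a 4-gon: merge 4 vertices and 4 edges, delete both glued faces → V=36, E=56, F=22.
Attach a dodecagonal antiprism (V=24, E=48, F=26) along a 12-gon: merge 12 vertices and 12 edges, delete both glued faces → V=48, E=92, F=46.
Check: V − E + F = 48 − 92 + 46 = 2.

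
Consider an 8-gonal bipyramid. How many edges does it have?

24

A bipyramid over an n-gon has 2n triangular faces and n + 2 vertices: V = 8 + 2 = 10, E = 3·8 = 24, F = 2·8 = 16.
Check: V − E + F = 10 − 24 + 16 = 2.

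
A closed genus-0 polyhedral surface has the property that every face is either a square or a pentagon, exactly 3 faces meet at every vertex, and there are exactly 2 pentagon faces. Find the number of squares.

Let x be the number of squares; then F = 2 + x.
Edge–face incidences: 2E = 5·2 + 4·x = 10 + 4x.
Every vertex has degree 3, so 3V = 2E.
Euler: V − E + F = 2 ⇒ (2E)/3 − E + (2 + x) = 2.
Multiply by 6: 2·(2E) − 3·(2E) + 6·(2 + x) = 12, i.e. 12 + 6x − (10 + 4x) = 12.
Collecting terms: 2x + 2 = 12, so 2x = 10, so x = 5.
Then 2E = 10 + 4·5 = 30, so E = 15, V = 2E/3 = 10, F = 2 + 5 = 7.

5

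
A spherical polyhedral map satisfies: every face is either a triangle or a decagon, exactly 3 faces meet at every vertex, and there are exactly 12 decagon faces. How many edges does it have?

90

Let x be the number of triangles; then F = 12 + x.
Edge–face incidences: 2E = 10·12 + 3·x = 120 + 3x.
Every vertex has degree 3, so 3V = 2E.
Euler: V − E + F = 2 ⇒ (2E)/3 − E + (12 + x) = 2.
Multiply by 6: 2·(2E) − 3·(2E) + 6·(12 + x) = 12, i.e. 72 + 6x − (120 + 3x) = 12.
Collecting terms: 3x − 48 = 12, so 3x = 60, so x = 20.
Then 2E = 120 + 3·20 = 180, so E = 90, V = 2E/3 = 60, F = 12 + 20 = 32.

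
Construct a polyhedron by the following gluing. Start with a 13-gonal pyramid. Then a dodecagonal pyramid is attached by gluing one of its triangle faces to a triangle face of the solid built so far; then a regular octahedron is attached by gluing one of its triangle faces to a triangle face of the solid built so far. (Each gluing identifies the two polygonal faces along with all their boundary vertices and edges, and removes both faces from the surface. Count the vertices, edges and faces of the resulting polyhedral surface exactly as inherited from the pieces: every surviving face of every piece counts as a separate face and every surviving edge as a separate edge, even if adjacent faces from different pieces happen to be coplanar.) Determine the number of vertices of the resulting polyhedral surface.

27

A 13-gonal pyramid: V=14, E=26, F=14.
Attach a dodecagonal pyramid (V=13, E=24, F=13) along a 3-gon: merge 3 vertices and 3 edges, delete both glued faces → V=24, E=47, F=25.
Attach a regular octahedron (V=6, E=12, F=8) along a 3-gon: merge 3 vertices and 3 edges, delete both glued faces → V=27, E=56, F=31.
Check: V − E + F = 27 − 56 + 31 = 2.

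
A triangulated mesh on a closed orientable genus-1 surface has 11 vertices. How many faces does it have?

χ = 2 − 2·1 = 0, and every face is a triangle so 3F = 2E.
V − E + F = 0 with E = 3F/2 gives 11 − (3/2 − 1)·F = 0, so F = 22 and E = 33.

22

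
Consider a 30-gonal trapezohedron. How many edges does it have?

120

The n-trapezohedron (dual of the n-antiprism) has V = 2·30 + 2 = 62, E = 4·30 = 120, F = 2·30 = 60.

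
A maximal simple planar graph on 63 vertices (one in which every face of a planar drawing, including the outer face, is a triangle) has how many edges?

183

In a plane triangulation 3F = 2E and V − E + F = 2, so E = 3V − 6 = 3·63 − 6 = 183.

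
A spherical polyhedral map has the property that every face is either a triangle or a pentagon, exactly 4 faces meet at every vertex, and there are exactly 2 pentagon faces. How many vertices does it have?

10

Let x be the number of triangles; then F = 2 + x.
Edge–face incidences: 2E = 5·2 + 3·x = 10 + 3x.
Every vertex has degree 4, so 4V = 2E.
Euler: V − E + F = 2 ⇒ (2E)/4 − E + (2 + x) = 2.
Multiply by 8: 2·(2E) − 4·(2E) + 8·(2 + x) = 16, i.e. 16 + 8x − 2·(10 + 3x) = 16.
Collecting terms: 2x − 4 = 16, so 2x = 20, so x = 10.
Then 2E = 10 + 3·10 = 40, so E = 20, V = 2E/4 = 10, F = 2 + 10 = 12.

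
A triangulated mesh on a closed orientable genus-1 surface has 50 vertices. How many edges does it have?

χ = 2 − 2·1 = 0, and every face is a triangle so 3F = 2E.
V − E + F = 0 with E = 3F/2 gives 50 − (3/2 − 1)·F = 0, so F = 100 and E = 150.

150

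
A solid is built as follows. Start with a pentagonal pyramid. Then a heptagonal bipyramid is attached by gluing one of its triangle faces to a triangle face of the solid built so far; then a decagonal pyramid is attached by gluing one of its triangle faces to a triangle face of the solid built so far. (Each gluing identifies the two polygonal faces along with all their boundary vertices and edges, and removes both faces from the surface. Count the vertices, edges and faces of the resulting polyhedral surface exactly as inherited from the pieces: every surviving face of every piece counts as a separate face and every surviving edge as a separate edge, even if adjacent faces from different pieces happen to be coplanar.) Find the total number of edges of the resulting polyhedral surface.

45

A pentagonal pyramid: V=6, E=10, F=6.
Attach a heptagonal bipyramid (V=9, E=21, F=14) along a 3-gon: merge 3 vertices and 3 edges, delete both glued faces → V=12, E=28, F=18.
Attach a decagonal pyramid (V=11, E=20, F=11) along a 3-gon: merge 3 vertices and 3 edges, delete both glued faces → V=20, E=45, F=27.
Check: V − E + F = 20 − 45 + 27 = 2.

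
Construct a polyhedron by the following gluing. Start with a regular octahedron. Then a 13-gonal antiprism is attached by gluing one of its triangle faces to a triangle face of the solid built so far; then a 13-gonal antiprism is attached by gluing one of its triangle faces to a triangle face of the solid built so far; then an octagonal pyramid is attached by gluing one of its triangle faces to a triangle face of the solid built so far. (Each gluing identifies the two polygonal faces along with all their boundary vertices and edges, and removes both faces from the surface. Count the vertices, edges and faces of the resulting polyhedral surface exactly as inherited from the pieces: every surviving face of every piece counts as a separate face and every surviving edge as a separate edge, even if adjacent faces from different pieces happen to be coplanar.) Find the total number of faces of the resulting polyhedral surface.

A regular octahedron: V=6, E=12, F=8.
Attach a 13-gonal antiprism (V=26, E=52, F=28) along a 3-gon: merge 3 vertices and 3 edges, delete both glued faces → V=29, E=61, F=34.
Attach a 13-gonal antiprism (V=26, E=52, F=28) along a 3-gon: merge 3 vertices and 3 edges, delete both glued faces → V=52, E=110, F=60.
Attach an octagonal pyramid (V=9, E=16, F=9) along a 3-gon: merge 3 vertices and 3 edges, delete both glued faces → V=58, E=123, F=67.
Check: V − E + F = 58 − 123 + 67 = 2.

67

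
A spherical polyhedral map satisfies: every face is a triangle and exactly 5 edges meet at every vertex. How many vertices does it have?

12

Each face has 3 edges and each edge borders two faces, so 2E = 3F.
Each vertex has degree 5, so 5V = 2E and hence V = 3F/5.
Euler: V − E + F = 2 ⇒ (3F/5) − (3F/2) + F = 2.
Multiply by 10: (6 − 15 + 10)F = 20, i.e. 1F = 20.
So F = 20, E = 3·20/2 = 30, V = 3·20/5 = 12.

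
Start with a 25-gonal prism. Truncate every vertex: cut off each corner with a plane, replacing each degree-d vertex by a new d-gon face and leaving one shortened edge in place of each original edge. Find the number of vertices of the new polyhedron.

150

The base solid has V = 50, E = 75, F = 27.
Truncation replaces each original edge-end by a new vertex, so V′ = 2E = 150.
Each original edge survives, and each old vertex of degree d contributes d new edges; summing degrees gives Σd = 2E, so E′ = E + 2E = 3E = 225.
Each original face survives and each original vertex becomes one new face: F′ = F + V = 77.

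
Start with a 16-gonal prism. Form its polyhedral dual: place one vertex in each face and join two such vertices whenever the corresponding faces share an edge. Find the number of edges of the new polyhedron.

The base solid has V = 32, E = 48, F = 18.
The dual swaps V and F and preserves E: V′ = F = 18, E′ = E = 48, F′ = V = 32.

48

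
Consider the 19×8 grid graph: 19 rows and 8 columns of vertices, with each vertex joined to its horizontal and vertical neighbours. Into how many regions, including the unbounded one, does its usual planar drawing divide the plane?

127

The grid has V = 19·8 = 152 vertices and E = 19·7 + 8·18 = 277 edges.
F = 2 − V + E = 2 − 152 + 277 = 127.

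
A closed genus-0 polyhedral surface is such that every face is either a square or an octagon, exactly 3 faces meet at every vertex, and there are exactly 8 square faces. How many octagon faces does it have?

Let x be the number of octagons; then F = 8 + x.
Edge–face incidences: 2E = 4·8 + 8·x = 32 + 8x.
Every vertex has degree 3, so 3V = 2E.
Euler: V − E + F = 2 ⇒ (2E)/3 − E + (8 + x) = 2.
Multiply by 6: 2·(2E) − 3·(2E) + 6·(8 + x) = 12, i.e. 48 + 6x − (32 + 8x) = 12.
Collecting terms: −2x + 16 = 12, so −2x = −4, so x = 2.
Then 2E = 32 + 8·2 = 48, so E = 24, V = 2E/3 = 16, F = 8 + 2 = 10.

2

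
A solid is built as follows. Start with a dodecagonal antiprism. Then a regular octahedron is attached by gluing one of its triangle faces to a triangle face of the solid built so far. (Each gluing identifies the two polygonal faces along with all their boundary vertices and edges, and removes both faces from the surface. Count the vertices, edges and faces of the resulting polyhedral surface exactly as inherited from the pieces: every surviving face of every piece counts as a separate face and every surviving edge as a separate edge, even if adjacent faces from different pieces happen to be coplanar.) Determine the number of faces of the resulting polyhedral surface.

A dodecagonal antiprism: V=24, E=48, F=26.
Attach a regular octahedron (V=6, E=12, F=8) along a 3-gon: merge 3 vertices and 3 edges, delete both glued faces → V=27, E=57, F=32.
Check: V − E + F = 27 − 57 + 32 = 2.

32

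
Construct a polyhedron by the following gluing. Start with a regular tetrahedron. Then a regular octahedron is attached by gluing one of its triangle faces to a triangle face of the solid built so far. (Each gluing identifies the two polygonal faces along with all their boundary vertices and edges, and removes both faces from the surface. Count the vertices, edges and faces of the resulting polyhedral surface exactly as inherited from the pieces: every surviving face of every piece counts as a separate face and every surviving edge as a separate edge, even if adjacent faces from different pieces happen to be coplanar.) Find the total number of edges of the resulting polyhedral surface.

15

A regular tetrahedron: V=4, E=6, F=4.
Attach a regular octahedron (V=6, E=12, F=8) along a 3-gon: merge 3 vertices and 3 edges, delete both glued faces → V=7, E=15, F=10.
Check: V − E + F = 7 − 15 + 10 = 2.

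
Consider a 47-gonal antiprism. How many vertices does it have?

An antiprism on an n-gon has two n-gon caps and 2n triangles: V = 2·47 = 94, E = 4·47 = 188, F = 2·47 + 2 = 96.

94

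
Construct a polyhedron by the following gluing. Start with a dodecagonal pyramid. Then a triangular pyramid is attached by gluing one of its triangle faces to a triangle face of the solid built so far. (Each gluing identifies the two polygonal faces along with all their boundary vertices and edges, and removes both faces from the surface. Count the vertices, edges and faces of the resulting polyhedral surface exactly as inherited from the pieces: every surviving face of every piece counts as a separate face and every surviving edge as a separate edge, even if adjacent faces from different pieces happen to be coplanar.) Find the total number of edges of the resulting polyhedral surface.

27

A dodecagonal pyramid: V=13, E=24, F=13.
Attach a triangular pyramid (V=4, E=6, F=4) along a 3-gon: merge 3 vertices and 3 edges, delete both glued faces → V=14, E=27, F=15.
Check: V − E + F = 14 − 27 + 15 = 2.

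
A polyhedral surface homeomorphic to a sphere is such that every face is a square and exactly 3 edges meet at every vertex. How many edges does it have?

12

Each face has 4 edges and each edge borders two faces, so 2E = 4F.
Each vertex has degree 3, so 3V = 2E and hence V = 4F/3.
Euler: V − E + F = 2 ⇒ (4F/3) − (4F/2) + F = 2.
Multiply by 6: (8 − 12 + 6)F = 12, i.e. 2F = 12.
So F = 6, E = 4·6/2 = 12, V = 4·6/3 = 8.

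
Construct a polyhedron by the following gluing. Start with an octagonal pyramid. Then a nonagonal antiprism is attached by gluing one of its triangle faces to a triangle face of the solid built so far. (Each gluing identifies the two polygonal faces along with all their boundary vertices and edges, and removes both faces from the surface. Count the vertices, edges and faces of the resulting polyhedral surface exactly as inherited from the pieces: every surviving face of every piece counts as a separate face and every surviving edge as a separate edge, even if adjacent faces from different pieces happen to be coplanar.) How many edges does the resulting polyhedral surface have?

An octagonal pyramid: V=9, E=16, F=9.
Attach a nonagonal antiprism (V=18, E=36, F=20) along a 3-gon: merge 3 vertices and 3 edges, delete both glued faces → V=24, E=49, F=27.
Check: V − E + F = 24 − 49 + 27 = 2.

49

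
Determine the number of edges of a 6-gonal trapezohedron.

24

The n-trapezohedron (dual of the n-antiprism) has V = 2·6 + 2 = 14, E = 4·6 = 24, F = 2·6 = 12.
Check: V − E + F = 14 − 24 + 12 = 2.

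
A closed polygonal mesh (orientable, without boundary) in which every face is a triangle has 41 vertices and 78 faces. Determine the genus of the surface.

0

Every face is a triangle, so 2E = 3·78 = 234, giving E = 117.
χ = V − E + F = 41 − 117 + 78 = 2.
For a closed orientable surface χ = 2 − 2g, so g = (2 − (2))/2 = 0.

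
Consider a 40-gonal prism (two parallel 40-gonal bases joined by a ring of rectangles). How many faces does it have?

A prism on an n-gon has two n-gon bases and n rectangular sides: V = 2·40 = 80, E = 3·40 = 120, F = 40 + 2 = 42.

42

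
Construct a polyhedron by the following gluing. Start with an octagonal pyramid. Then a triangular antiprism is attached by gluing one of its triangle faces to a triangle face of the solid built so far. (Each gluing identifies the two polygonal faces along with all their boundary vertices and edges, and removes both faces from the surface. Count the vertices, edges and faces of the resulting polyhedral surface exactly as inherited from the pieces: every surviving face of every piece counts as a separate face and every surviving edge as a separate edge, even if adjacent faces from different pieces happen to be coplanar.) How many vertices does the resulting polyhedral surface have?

An octagonal pyramid: V=9, E=16, F=9.
Attach a triangular antiprism (V=6, E=12, F=8) along a 3-gon: merge 3 vertices and 3 edges, delete both glued faces → V=12, E=25, F=15.
Check: V − E + F = 12 − 25 + 15 = 2.

12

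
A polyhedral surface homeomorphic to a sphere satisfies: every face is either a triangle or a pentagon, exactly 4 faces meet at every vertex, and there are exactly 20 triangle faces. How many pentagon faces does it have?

Let x be the number of pentagons; then F = 20 + x.
Edge–face incidences: 2E = 3·20 + 5·x = 60 + 5x.
Every vertex has degree 4, so 4V = 2E.
Euler: V − E + F = 2 ⇒ (2E)/4 − E + (20 + x) = 2.
Multiply by 8: 2·(2E) − 4·(2E) + 8·(20 + x) = 16, i.e. 160 + 8x − 2·(60 + 5x) = 16.
Collecting terms: −2x + 40 = 16, so −2x = −24, so x = 12.
Then 2E = 60 + 5·12 = 120, so E = 60, V = 2E/4 = 30, F = 20 + 12 = 32.

12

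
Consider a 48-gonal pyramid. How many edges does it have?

A pyramid on an n-gon base has one n-gon and n triangles: V = 48 + 1 = 49, E = 2·48 = 96, F = 48 + 1 = 49.

96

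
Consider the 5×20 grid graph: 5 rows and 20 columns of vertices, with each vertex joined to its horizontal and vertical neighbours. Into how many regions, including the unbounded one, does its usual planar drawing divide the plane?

77

The grid has V = 5·20 = 100 vertices and E = 5·19 + 20·4 = 175 edges.
F = 2 − V + E = 2 − 100 + 175 = 77.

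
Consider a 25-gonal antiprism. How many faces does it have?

An antiprism on an n-gon has two n-gon caps and 2n triangles: V = 2·25 = 50, E = 4·25 = 100, F = 2·25 + 2 = 52.

52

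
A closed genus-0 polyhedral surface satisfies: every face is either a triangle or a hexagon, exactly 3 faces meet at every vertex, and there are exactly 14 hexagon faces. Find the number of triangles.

Let x be the number of triangles; then F = 14 + x.
Edge–face incidences: 2E = 6·14 + 3·x = 84 + 3x.
Every vertex has degree 3, so 3V = 2E.
Euler: V − E + F = 2 ⇒ (2E)/3 − E + (14 + x) = 2.
Multiply by 6: 2·(2E) − 3·(2E) + 6·(14 + x) = 12, i.e. 84 + 6x − (84 + 3x) = 12.
Collecting terms: 3x = 12, so x = 4.
Then 2E = 84 + 3·4 = 96, so E = 48, V = 2E/3 = 32, F = 14 + 4 = 18.

4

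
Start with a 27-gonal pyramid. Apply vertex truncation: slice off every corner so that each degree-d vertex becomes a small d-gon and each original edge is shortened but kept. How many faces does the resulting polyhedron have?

The base solid has V = 28, E = 54, F = 28.
Truncation replaces each original edge-end by a new vertex, so V′ = 2E = 108.
Each original edge survives, and each old vertex of degree d contributes d new edges; summing degrees gives Σd = 2E, so E′ = E + 2E = 3E = 162.
Each original face survives and each original vertex becomes one new face: F′ = F + V = 56.

56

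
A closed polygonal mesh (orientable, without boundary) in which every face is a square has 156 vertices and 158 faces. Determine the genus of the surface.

Every face is a square, so 2E = 4·158 = 632, giving E = 316.
χ = V − E + F = 156 − 316 + 158 = -2.
For a closed orientable surface χ = 2 − 2g, so g = (2 − (-2))/2 = 2.

2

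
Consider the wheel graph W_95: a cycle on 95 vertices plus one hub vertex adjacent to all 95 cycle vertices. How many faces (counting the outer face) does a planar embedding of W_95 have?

W_95 has V = 95 + 1 = 96 vertices and E = 2·95 = 190 edges.
By Euler's formula F = 2 − V + E = 2 − 96 + 190 = 96.

96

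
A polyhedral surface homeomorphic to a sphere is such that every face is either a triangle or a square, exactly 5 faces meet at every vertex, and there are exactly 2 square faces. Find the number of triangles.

Let x be the number of triangles; then F = 2 + x.
Edge–face incidences: 2E = 4·2 + 3·x = 8 + 3x.
Every vertex has degree 5, so 5V = 2E.
Euler: V − E + F = 2 ⇒ (2E)/5 − E + (2 + x) = 2.
Multiply by 10: 2·(2E) − 5·(2E) + 10·(2 + x) = 20, i.e. 20 + 10x − 3·(8 + 3x) = 20.
Collecting terms: x − 4 = 20, so x = 24.
Then 2E = 8 + 3·24 = 80, so E = 40, V = 2E/5 = 16, F = 2 + 24 = 26.

24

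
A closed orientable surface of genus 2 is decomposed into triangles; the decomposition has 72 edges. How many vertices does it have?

22

χ = 2 − 2·2 = -2, and every face is a triangle so 3F = 2E.
F = 2E/3 = 48. Then V = -2 + E − F = -2 + 72 − 48 = 22.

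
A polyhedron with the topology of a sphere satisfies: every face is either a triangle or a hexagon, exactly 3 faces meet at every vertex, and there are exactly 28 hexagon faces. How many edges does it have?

Let x be the number of triangles; then F = 28 + x.
Edge–face incidences: 2E = 6·28 + 3·x = 168 + 3x.
Every vertex has degree 3, so 3V = 2E.
Euler: V − E + F = 2 ⇒ (2E)/3 − E + (28 + x) = 2.
Multiply by 6: 2·(2E) − 3·(2E) + 6·(28 + x) = 12, i.e. 168 + 6x − (168 + 3x) = 12.
Collecting terms: 3x = 12, so x = 4.
Then 2E = 168 + 3·4 = 180, so E = 90, V = 2E/3 = 60, F = 28 + 4 = 32.

90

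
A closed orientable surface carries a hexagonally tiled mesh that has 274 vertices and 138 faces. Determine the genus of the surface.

2

Every face is a hexagon, so 2E = 6·138 = 828, giving E = 414.
χ = V − E + F = 274 − 414 + 138 = -2.
For a closed orientable surface χ = 2 − 2g, so g = (2 − (-2))/2 = 2.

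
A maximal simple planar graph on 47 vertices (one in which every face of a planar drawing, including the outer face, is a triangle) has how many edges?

135

In a plane triangulation 3F = 2E and V − E + F = 2, so E = 3V − 6 = 3·47 − 6 = 135.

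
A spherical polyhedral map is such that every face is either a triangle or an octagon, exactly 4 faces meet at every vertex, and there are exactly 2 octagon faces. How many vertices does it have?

16

Let x be the number of triangles; then F = 2 + x.
Edge–face incidences: 2E = 8·2 + 3·x = 16 + 3x.
Every vertex has degree 4, so 4V = 2E.
Euler: V − E + F = 2 ⇒ (2E)/4 − E + (2 + x) = 2.
Multiply by 8: 2·(2E) − 4·(2E) + 8·(2 + x) = 16, i.e. 16 + 8x − 2·(16 + 3x) = 16.
Collecting terms: 2x − 16 = 16, so 2x = 32, so x = 16.
Then 2E = 16 + 3·16 = 64, so E = 32, V = 2E/4 = 16, F = 2 + 16 = 18.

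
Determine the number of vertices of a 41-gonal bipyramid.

A bipyramid over an n-gon has 2n triangular faces and n + 2 vertices: V = 41 + 2 = 43, E = 3·41 = 123, F = 2·41 = 82.

43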